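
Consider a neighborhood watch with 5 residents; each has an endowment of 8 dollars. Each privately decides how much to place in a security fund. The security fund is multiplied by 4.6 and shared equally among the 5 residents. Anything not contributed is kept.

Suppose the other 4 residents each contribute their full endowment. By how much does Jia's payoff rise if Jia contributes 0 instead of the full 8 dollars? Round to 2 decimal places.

0.64 dollars

Switching from a contribution of 8 to 0 lets Jia keep an extra 8 dollars, but lowers the security fund by 8, which costs Jia their own share of that drop: 4.6/5 × 8 = 7.36.
Net gain = 8 − 7.36 = 0.64. The private return per contributed unit (0.9200) is below 1, so free-riding is indeed the best response regardless of what the others do.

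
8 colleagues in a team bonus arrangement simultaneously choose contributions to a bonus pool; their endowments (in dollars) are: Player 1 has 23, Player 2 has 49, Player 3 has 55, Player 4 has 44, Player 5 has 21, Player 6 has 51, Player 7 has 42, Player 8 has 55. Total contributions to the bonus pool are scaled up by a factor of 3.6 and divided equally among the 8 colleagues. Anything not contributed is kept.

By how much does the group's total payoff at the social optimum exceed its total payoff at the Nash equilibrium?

The private return per contributed unit is 3.6/8 = 0.4500 < 1 for every player regardless of endowment, so the Nash equilibrium is zero contribution and the group total is Σ E_j = 23 + 49 + 55 + 44 + 21 + 51 + 42 + 55 = 340.
Each contributed unit returns 3.600 to the group, so the social optimum is full contribution by everyone: group total = 3.600 × 340 = 1224.00.
Efficiency loss = (3.600 − 1) × 340 = 884.00.

884.00 dollars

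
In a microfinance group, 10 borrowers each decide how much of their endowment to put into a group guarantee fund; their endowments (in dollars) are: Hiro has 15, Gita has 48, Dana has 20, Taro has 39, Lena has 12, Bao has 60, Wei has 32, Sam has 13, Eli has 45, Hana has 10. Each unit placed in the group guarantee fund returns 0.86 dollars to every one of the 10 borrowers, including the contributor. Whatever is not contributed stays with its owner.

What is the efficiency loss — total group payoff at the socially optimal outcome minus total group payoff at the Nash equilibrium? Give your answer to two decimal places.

The private return per contributed unit is 0.86 < 1 for everyone, so the Nash equilibrium is zero contribution and the group total is Σ E_j = 15 + 48 + 20 + 39 + 12 + 60 + 32 + 13 + 45 + 10 = 294.
Each contributed unit returns 8.600 to the group, so the social optimum is full contribution by everyone: group total = 8.600 × 294 = 2528.40.
Efficiency loss = (8.600 − 1) × 294 = 2234.40.

2234.40 dollars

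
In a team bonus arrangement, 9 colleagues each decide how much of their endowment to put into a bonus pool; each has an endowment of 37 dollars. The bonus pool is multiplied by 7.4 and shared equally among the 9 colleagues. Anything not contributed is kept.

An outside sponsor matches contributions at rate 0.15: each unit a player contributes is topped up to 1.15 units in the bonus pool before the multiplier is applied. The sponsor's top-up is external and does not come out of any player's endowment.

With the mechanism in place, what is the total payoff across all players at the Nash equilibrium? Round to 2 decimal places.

333.00 dollars

The effective private return is 7.4 × 1.15 / 9 = 0.9456, which is still under 1, so the mechanism doesn't change anyone's dominant strategy: zero contribution.
Everyone keeps their endowment and the group total is 9 × 37 = 333.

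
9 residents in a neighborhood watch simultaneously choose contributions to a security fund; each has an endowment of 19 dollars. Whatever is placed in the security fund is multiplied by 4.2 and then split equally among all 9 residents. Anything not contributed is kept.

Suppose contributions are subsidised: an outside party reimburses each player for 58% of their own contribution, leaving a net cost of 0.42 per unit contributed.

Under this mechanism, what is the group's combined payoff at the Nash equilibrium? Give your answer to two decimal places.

The effective private return per unit is now (4.2/9) / 0.42 = 1.1111 > 1, so every player's dominant strategy flips to full contribution.
So the Nash equilibrium is full contribution by all 9; the group earns 9 × (19 × 0.58 + 4.2 × 19) = 817.38.

817.38 dollars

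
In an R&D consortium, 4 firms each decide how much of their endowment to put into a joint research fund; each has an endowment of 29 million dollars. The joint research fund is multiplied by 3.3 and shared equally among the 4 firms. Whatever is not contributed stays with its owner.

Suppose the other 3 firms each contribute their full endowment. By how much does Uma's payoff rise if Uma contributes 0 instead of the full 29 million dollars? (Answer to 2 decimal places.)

Switching from a contribution of 29 to 0 lets Uma keep an extra 29 million dollars, but lowers the joint research fund by 29, which costs Uma their own share of that drop: 3.3/4 × 29 = 23.92.
Net gain = 29 − 23.92 = 5.08. The private return per contributed unit (0.8250) is below 1, so free-riding is indeed the best response regardless of what the others do.

5.08 million dollars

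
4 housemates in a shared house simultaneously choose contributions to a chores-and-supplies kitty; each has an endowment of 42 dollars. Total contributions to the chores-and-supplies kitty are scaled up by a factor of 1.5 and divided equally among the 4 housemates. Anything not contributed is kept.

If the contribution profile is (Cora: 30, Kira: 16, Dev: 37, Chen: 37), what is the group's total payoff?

228.00 dollars

Total contributed: 30 + 16 + 37 + 37 = 120; total kept: 4 × 42 − 120 = 48.
The chores-and-supplies kitty pays out 1.5 × 120 = 180.00 in aggregate.
Group total = 48 + 180.00 = 228.00.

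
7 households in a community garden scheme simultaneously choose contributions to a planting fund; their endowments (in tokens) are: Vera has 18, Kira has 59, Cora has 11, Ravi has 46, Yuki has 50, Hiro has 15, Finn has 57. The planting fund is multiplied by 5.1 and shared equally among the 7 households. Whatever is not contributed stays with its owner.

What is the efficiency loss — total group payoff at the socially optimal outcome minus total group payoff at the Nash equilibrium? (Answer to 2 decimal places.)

The private return per contributed unit is 5.1/7 = 0.7286 < 1 for every player regardless of endowment, so the Nash equilibrium is zero contribution and the group total is Σ E_j = 18 + 59 + 11 + 46 + 50 + 15 + 57 = 256.
Each contributed unit returns 5.100 to the group, so the social optimum is full contribution by everyone: group total = 5.100 × 256 = 1305.60.
Efficiency loss = (5.100 − 1) × 256 = 1049.60.

1049.60 tokens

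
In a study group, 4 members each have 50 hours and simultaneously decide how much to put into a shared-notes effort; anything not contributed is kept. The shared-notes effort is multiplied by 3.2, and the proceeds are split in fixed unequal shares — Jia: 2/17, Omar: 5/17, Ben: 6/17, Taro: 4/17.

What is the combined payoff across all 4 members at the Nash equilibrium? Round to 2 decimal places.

Player j's private return per contributed unit is 3.2 × (j's share). Contributing is weakly dominant for j when that share is at least 1/3.2 = 0.3125, and contributing 0 is dominant otherwise.
Only Ben (6/17) clears that bar, contributing 50; the remaining 3 contribute 0. Total contributed: 50.
The shared-notes effort pays out 3.2 × 50 = 160.00 in total (split across the unequal shares, but the aggregate is all that matters for the group sum).
The 3 free-riders keep 50 each, adding 150. Group total = 150 + 160.00 = 310.00.

310.00 hours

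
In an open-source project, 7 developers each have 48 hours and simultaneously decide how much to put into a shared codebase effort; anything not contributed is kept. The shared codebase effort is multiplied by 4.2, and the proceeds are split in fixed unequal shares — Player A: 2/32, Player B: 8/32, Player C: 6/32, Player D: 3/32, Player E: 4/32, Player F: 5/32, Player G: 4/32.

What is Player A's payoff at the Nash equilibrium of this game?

Each unit j contributes comes back to j as 4.2 × (j's share), so j prefers to contribute only if that share exceeds 1/4.2 = 0.2381; otherwise keeping the unit dominates.
Only Player B (8/32) clears that bar, contributing 48; the remaining 6 contribute 0. Total contributed: 48.
Player A keeps 48 and receives 4.2 × 48 × 2/32 = 12.60 from the shared codebase effort, for a payoff of 60.60.

60.60 hours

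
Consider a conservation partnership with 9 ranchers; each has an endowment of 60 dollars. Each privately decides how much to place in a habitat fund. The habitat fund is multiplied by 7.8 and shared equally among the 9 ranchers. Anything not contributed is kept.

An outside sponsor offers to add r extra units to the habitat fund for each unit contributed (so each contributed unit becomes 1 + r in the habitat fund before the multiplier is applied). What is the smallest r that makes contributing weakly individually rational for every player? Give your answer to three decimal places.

With matching at rate r, one contributed unit becomes (1 + r) in the habitat fund and returns 7.8 × (1 + r) / 9 to the contributor.
Setting this equal to 1: 1 + r = 9/7.8 = 1.1538.
So the minimum matching rate is r = 1.1538 − 1 = 0.154.

0.154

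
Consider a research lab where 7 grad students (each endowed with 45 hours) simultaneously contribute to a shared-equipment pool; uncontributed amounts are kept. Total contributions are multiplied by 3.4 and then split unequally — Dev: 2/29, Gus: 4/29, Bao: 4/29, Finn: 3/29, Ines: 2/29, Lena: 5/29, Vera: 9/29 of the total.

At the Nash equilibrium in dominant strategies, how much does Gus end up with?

66.10 hours

Player j's private return per contributed unit is 3.4 × (j's share). Contributing is weakly dominant for j when that share is at least 1/3.4 = 0.2941, and contributing 0 is dominant otherwise.
Only Vera (9/29) clears that bar, contributing 45; the remaining 6 contribute 0. Total contributed: 45.
Gus keeps 45 and receives 3.4 × 45 × 4/29 = 21.10 from the shared-equipment pool, for a payoff of 66.10.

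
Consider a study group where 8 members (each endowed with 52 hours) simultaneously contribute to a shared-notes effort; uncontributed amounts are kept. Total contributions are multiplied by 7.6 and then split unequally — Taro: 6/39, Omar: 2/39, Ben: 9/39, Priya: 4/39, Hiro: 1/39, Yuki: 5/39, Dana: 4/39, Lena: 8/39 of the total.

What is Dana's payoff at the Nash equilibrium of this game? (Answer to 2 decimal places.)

A player with share s gets back 7.6·s per unit contributed, so full contribution is dominant for anyone with s > 1/7.6 = 0.1316 and zero contribution is dominant for anyone below.
Taro, Ben and Lena clear that bar, contributing 52 each; the remaining 5 contribute 0. Total contributed: 156.
Dana keeps 52 and receives 7.6 × 156 × 4/39 = 121.60 from the shared-notes effort, for a payoff of 173.60.

173.60 hours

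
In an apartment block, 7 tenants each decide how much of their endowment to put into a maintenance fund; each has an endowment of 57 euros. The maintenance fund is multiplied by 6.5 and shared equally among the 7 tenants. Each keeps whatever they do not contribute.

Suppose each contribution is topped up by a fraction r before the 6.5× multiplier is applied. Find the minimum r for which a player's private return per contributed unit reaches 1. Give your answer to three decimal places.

0.077

With matching at rate r, one contributed unit becomes (1 + r) in the maintenance fund and returns 6.5 × (1 + r) / 7 to the contributor.
Setting this equal to 1: 1 + r = 7/6.5 = 1.0769.
So the minimum matching rate is r = 1.0769 − 1 = 0.077.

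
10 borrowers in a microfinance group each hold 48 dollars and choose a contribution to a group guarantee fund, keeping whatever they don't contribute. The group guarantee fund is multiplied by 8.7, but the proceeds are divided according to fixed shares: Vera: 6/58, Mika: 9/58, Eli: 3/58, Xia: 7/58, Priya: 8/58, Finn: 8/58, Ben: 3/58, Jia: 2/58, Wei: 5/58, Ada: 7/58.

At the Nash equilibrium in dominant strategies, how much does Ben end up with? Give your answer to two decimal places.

156.00 dollars

For player j, contributing a unit is worthwhile iff 8.7 × (j's share) ≥ 1, i.e. iff j's share is at least 0.1149.
Mika, Xia, Priya, Finn and Ada are above the threshold, contributing 48 each; the remaining 5 contribute 0. Total contributed: 240.
Ben keeps 48 and receives 8.7 × 240 × 3/58 = 108.00 from the group guarantee fund, for a payoff of 156.00.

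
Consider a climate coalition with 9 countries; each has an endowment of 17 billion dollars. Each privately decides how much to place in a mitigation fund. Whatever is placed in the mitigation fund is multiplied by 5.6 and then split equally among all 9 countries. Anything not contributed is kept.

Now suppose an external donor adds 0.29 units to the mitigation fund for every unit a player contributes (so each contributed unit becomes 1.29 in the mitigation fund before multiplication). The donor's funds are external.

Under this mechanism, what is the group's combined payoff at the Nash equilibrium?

With the mechanism, a contributed unit returns 5.6 × 1.29 / 9 = 0.8027 per unit of net cost — still below 1 — so contributing 0 remains dominant for every player.
At the Nash equilibrium no one contributes; group total payoff = 9 × 17 = 153.

153.00 billion dollars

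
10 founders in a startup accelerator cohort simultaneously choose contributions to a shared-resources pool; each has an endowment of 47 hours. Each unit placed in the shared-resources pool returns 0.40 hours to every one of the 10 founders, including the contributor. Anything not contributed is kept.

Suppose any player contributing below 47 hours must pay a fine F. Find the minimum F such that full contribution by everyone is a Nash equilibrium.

28.20 hours

Given the others contribute fully, the best deviation is to contribute 0 (any partial contribution still incurs the fine and gives up units whose private return 0.40 is below 1).
Deviating from 47 to 0 saves 47 hours but forfeits the deviator's share of the drop in the shared-resources pool: 0.40 × 47 = 18.80.
So the deviation gain is 47 − 18.80 = 28.20, and the fine must be at least 28.20 hours to wipe it out.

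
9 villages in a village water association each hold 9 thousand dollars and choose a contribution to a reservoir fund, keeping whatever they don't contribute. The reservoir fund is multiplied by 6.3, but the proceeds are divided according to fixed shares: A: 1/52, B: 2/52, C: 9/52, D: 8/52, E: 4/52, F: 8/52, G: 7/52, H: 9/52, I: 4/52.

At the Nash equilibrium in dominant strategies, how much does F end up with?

26.45 thousand dollars

Player j's private return per contributed unit is 6.3 × (j's share). Contributing is weakly dominant for j when that share is at least 1/6.3 = 0.1587, and contributing 0 is dominant otherwise.
The shares above 0.1587 belong to C and H, contributing 9 each; the remaining 7 contribute 0. Total contributed: 18.
F keeps 9 and receives 6.3 × 18 × 8/52 = 17.45 from the reservoir fund, for a payoff of 26.45.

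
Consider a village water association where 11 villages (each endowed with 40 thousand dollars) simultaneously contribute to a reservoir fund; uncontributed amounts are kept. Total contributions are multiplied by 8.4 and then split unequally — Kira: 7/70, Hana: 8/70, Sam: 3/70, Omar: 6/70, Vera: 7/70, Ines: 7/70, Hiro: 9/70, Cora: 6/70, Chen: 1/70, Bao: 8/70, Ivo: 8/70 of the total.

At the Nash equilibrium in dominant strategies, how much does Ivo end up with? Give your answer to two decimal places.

Player j's private return per contributed unit is 8.4 × (j's share). Contributing is weakly dominant for j when that share is at least 1/8.4 = 0.1190, and contributing 0 is dominant otherwise.
Hiro alone (share 9/70) is above the threshold, contributing 40; the remaining 10 contribute 0. Total contributed: 40.
Ivo keeps 40 and receives 8.4 × 40 × 8/70 = 38.40 from the reservoir fund, for a payoff of 78.40.

78.40 thousand dollars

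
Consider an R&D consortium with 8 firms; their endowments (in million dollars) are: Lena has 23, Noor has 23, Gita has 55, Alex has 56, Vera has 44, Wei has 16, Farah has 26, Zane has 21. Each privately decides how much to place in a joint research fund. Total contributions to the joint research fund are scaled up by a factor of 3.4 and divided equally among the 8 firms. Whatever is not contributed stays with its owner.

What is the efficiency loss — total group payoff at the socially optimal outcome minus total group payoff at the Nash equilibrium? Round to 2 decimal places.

633.60 million dollars

The private return per contributed unit is 3.4/8 = 0.4250 < 1 for every player regardless of endowment, so the Nash equilibrium is zero contribution and the group total is Σ E_j = 23 + 23 + 55 + 56 + 44 + 16 + 26 + 21 = 264.
Each contributed unit returns 3.400 to the group, so the social optimum is full contribution by everyone: group total = 3.400 × 264 = 897.60.
Efficiency loss = (3.400 − 1) × 264 = 633.60.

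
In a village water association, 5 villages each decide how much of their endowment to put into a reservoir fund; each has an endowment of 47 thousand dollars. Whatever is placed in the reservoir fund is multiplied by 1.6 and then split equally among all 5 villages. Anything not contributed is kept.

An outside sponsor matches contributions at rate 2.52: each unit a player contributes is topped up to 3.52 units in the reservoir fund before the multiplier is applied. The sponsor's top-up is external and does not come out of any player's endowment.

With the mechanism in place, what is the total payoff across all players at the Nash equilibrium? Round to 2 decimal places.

1323.52 thousand dollars

With the mechanism, a contributed unit returns 1.6 × 3.52 / 5 = 1.1264 per unit of net cost to the contributor — now above 1 — so contributing fully is weakly dominant for every player.
At the Nash equilibrium everyone contributes 47. Group total payoff = 1.6 × 3.52 × 235 = 1323.52.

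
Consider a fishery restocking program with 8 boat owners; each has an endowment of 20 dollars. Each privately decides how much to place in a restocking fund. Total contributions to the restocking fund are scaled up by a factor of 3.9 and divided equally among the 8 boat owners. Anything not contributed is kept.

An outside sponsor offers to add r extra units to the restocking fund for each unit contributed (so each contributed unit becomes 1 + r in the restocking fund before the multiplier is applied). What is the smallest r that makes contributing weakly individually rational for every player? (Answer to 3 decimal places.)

1.051

With matching at rate r, one contributed unit becomes (1 + r) in the restocking fund and returns 3.9 × (1 + r) / 8 to the contributor.
Setting this equal to 1: 1 + r = 8/3.9 = 2.0513.
So the minimum matching rate is r = 2.0513 − 1 = 1.051.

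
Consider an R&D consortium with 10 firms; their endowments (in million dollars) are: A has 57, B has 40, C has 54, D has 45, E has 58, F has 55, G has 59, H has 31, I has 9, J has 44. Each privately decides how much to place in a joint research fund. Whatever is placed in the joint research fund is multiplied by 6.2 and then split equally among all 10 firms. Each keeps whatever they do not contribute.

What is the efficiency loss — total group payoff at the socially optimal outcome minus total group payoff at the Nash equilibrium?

The private return per contributed unit is 6.2/10 = 0.6200 < 1 for every player regardless of endowment, so the Nash equilibrium is zero contribution and the group total is Σ E_j = 57 + 40 + 54 + 45 + 58 + 55 + 59 + 31 + 9 + 44 = 452.
Each contributed unit returns 6.200 to the group, so the social optimum is full contribution by everyone: group total = 6.200 × 452 = 2802.40.
Efficiency loss = (6.200 − 1) × 452 = 2350.40.

2350.40 million dollars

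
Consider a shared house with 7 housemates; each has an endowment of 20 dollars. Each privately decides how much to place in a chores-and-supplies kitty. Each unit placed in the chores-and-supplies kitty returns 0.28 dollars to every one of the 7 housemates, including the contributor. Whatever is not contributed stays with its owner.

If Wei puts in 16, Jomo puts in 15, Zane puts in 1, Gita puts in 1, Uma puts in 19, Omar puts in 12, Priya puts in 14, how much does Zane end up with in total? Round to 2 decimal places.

Total contributed: 16 + 15 + 1 + 1 + 19 + 12 + 14 = 78.
Each receives 0.28 × 78 = 21.84 from the chores-and-supplies kitty.
Zane keeps 20 − 1 = 19, so Zane's payoff is 19 + 21.84 = 40.84.

40.84 dollars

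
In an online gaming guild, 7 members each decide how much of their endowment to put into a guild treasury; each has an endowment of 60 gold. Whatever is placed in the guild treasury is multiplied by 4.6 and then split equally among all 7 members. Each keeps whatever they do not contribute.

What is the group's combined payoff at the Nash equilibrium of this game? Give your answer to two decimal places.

420.00 gold

Each contributed unit returns 4.6/7 = 0.6571 to its contributor — below 1 — so contributing 0 is dominant for every player. At the Nash equilibrium everyone keeps their 60, and the group total is 7 × 60 = 420.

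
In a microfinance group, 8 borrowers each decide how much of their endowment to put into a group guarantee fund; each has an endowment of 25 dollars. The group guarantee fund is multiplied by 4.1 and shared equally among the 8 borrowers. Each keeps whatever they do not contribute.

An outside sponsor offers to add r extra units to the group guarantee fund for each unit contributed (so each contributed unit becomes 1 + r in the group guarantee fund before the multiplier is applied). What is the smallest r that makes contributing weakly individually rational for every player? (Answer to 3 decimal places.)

0.951

With matching at rate r, one contributed unit becomes (1 + r) in the group guarantee fund and returns 4.1 × (1 + r) / 8 to the contributor.
Setting this equal to 1: 1 + r = 8/4.1 = 1.9512.
So the minimum matching rate is r = 1.9512 − 1 = 0.951.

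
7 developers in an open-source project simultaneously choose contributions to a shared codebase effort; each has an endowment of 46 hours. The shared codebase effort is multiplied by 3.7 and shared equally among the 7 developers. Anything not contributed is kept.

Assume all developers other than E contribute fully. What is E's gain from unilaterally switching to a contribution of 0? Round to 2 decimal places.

21.69 hours

Switching from a contribution of 46 to 0 lets E keep an extra 46 hours, but lowers the shared codebase effort by 46, which costs E their own share of that drop: 3.7/7 × 46 = 24.31.
Net gain = 46 − 24.31 = 21.69. The private return per contributed unit (0.5286) is below 1, so free-riding is indeed the best response regardless of what the others do.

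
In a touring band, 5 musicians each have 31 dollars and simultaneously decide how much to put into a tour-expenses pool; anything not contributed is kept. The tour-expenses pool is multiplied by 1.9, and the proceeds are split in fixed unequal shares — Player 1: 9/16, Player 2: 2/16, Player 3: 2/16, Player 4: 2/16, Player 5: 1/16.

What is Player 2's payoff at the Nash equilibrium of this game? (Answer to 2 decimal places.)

Each unit j contributes comes back to j as 1.9 × (j's share), so j prefers to contribute only if that share exceeds 1/1.9 = 0.5263; otherwise keeping the unit dominates.
The only share above 0.5263 is Player 1's 9/16, contributing 31; the remaining 4 contribute 0. Total contributed: 31.
Player 2 keeps 31 and receives 1.9 × 31 × 2/16 = 7.36 from the tour-expenses pool, for a payoff of 38.36.

38.36 dollars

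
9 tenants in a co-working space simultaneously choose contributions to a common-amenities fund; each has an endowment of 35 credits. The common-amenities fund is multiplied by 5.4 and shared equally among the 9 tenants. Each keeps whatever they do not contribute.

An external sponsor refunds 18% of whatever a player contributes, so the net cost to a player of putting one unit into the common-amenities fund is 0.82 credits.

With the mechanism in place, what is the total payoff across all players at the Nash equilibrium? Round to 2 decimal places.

Even with the mechanism, each unit contributed returns only (5.4/9) / 0.82 = 0.7317 per unit of net cost, so contributing nothing is still dominant.
At the Nash equilibrium no one contributes; group total payoff = 9 × 35 = 315.

315.00 credits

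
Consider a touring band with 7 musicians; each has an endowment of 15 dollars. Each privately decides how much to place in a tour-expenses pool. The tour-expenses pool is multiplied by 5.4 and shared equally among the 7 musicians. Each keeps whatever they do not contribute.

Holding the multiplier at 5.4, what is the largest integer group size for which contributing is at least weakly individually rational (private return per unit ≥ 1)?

5

Private return per unit is 5.4/(group size), which is ≥ 1 whenever the group size is ≤ 5.4.
The largest such integer is 5.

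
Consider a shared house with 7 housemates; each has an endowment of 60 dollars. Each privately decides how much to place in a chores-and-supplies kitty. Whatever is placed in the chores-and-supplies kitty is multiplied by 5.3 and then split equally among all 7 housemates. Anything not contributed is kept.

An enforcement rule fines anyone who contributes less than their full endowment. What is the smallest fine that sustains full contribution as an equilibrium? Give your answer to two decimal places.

14.57 dollars

Given the others contribute fully, the best deviation is to contribute 0 (any partial contribution still incurs the fine and gives up units whose private return 0.7571 is below 1).
Deviating from 60 to 0 saves 60 dollars but forfeits the deviator's share of the drop in the chores-and-supplies kitty: 5.3/7 × 60 = 45.43.
So the deviation gain is 60 − 45.43 = 14.57, and the fine must be at least 14.57 dollars to wipe it out.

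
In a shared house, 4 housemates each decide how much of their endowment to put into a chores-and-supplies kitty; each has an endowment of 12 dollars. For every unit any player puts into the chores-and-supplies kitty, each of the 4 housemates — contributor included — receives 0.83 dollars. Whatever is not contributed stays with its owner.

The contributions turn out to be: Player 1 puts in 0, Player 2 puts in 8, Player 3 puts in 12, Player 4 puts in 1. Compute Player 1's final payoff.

29.43 dollars

Total contributed: 0 + 8 + 12 + 1 = 21.
Each receives 0.83 × 21 = 17.43 from the chores-and-supplies kitty.
Player 1 keeps 12 − 0 = 12, so Player 1's payoff is 12 + 17.43 = 29.43.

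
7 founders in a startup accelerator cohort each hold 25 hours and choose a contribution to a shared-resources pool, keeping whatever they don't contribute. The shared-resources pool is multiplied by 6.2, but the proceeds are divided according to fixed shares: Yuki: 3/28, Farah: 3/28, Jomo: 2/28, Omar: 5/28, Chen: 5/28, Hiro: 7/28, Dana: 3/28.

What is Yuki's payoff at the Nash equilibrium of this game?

74.82 hours

For player j, contributing a unit is worthwhile iff 6.2 × (j's share) ≥ 1, i.e. iff j's share is at least 0.1613.
Omar, Chen and Hiro clear that bar, contributing 25 each; the remaining 4 contribute 0. Total contributed: 75.
Yuki keeps 25 and receives 6.2 × 75 × 3/28 = 49.82 from the shared-resources pool, for a payoff of 74.82.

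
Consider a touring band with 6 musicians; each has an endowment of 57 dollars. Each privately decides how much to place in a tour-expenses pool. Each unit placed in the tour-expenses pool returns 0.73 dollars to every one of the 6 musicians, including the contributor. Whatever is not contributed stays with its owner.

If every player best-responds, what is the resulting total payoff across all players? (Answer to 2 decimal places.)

The private return per contributed unit is 0.73 < 1, so contributing 0 is dominant for every player. At the Nash equilibrium everyone keeps their 57, and the group total is 6 × 57 = 342.

342.00 dollars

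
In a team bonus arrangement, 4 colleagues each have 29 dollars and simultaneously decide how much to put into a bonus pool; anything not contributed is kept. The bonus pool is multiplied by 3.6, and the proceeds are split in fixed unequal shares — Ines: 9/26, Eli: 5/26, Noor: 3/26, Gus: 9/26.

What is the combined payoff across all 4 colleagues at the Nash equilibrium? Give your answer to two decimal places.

A player with share s gets back 3.6·s per unit contributed, so full contribution is dominant for anyone with s > 1/3.6 = 0.2778 and zero contribution is dominant for anyone below.
The shares above 0.2778 belong to Ines and Gus, contributing 29 each; the remaining 2 contribute 0. Total contributed: 58.
The bonus pool pays out 3.6 × 58 = 208.80 in total (split across the unequal shares, but the aggregate is all that matters for the group sum).
The 2 free-riders keep 29 each, adding 58. Group total = 58 + 208.80 = 266.80.

266.80 dollars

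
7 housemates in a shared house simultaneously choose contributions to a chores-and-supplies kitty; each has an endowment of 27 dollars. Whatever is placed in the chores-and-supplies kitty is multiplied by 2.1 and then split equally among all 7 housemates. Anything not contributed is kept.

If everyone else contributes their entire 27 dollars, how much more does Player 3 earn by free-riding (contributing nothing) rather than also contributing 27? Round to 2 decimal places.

Switching from a contribution of 27 to 0 lets Player 3 keep an extra 27 dollars, but lowers the chores-and-supplies kitty by 27, which costs Player 3 their own share of that drop: 2.1/7 × 27 = 8.10.
Net gain = 27 − 8.10 = 18.90. The private return per contributed unit (0.3000) is below 1, so free-riding is indeed the best response regardless of what the others do.

18.90 dollars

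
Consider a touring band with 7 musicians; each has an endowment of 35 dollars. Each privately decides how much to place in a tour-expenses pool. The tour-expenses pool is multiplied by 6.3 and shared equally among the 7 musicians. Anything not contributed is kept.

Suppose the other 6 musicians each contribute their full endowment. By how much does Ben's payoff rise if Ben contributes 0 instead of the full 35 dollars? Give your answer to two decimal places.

3.50 dollars

Switching from a contribution of 35 to 0 lets Ben keep an extra 35 dollars, but lowers the tour-expenses pool by 35, which costs Ben their own share of that drop: 6.3/7 × 35 = 31.50.
Net gain = 35 − 31.50 = 3.50. The private return per contributed unit (0.9000) is below 1, so free-riding is indeed the best response regardless of what the others do.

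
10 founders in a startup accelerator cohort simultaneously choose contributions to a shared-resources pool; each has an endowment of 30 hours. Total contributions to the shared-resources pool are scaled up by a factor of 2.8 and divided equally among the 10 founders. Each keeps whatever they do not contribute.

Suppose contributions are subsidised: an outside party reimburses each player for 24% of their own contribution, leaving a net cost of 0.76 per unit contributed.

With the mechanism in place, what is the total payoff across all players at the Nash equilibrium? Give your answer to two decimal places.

300.00 hours

With the mechanism, a contributed unit returns (2.8/10) / 0.76 = 0.3684 per unit of net cost — still below 1 — so contributing 0 remains dominant for every player.
At the Nash equilibrium no one contributes; group total payoff = 10 × 30 = 300.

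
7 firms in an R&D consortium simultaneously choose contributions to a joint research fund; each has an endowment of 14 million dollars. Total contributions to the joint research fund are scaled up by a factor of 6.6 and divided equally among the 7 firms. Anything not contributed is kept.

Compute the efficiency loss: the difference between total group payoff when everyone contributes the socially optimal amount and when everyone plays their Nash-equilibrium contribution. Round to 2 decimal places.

548.80 million dollars

Each contributed unit returns 6.6/7 = 0.9429 to its contributor — below 1 — so contributing 0 is dominant for every player. At the Nash equilibrium everyone keeps their 14, and the group total is 7 × 14 = 98.
Each contributed unit returns 6.600 to the group as a whole (0.9429 to each of 7 players), which exceeds 1, so the social optimum is full contribution: group total = 6.600 × 98 = 646.80.
Efficiency loss = 646.80 − 98 = 548.80.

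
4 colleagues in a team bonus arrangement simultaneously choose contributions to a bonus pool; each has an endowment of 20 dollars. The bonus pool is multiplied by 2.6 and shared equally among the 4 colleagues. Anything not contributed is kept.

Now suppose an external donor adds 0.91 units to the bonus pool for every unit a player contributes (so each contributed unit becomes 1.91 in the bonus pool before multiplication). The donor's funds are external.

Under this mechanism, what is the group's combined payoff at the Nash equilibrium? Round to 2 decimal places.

Under the mechanism each unit contributed yields 2.6 × 1.91 / 4 = 1.2415 back to its contributor per unit of net cost, which exceeds 1, making full contribution the dominant choice for everyone.
So the Nash equilibrium is full contribution by all 4; the group earns 2.6 × 1.91 × 80 = 397.28.

397.28 dollars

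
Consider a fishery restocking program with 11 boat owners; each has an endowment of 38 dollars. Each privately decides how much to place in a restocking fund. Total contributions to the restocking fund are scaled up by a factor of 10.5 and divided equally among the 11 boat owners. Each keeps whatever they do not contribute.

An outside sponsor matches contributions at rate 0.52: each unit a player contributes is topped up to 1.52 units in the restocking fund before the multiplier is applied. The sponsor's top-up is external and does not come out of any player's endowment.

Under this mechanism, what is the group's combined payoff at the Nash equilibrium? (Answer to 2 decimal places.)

6671.28 dollars

With the mechanism, a contributed unit returns 10.5 × 1.52 / 11 = 1.4509 per unit of net cost to the contributor — now above 1 — so contributing fully is weakly dominant for every player.
So the Nash equilibrium is full contribution by all 11; the group earns 10.5 × 1.52 × 418 = 6671.28.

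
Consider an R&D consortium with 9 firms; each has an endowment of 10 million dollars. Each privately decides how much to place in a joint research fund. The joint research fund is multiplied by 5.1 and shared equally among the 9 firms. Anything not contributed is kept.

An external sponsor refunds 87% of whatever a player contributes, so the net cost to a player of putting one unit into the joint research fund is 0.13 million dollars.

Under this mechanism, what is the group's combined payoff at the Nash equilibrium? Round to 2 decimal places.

537.30 million dollars

Under the mechanism each unit contributed yields (5.1/9) / 0.13 = 4.3590 back to its contributor per unit of net cost, which exceeds 1, making full contribution the dominant choice for everyone.
So the Nash equilibrium is full contribution by all 9; the group earns 9 × (10 × 0.87 + 5.1 × 10) = 537.30.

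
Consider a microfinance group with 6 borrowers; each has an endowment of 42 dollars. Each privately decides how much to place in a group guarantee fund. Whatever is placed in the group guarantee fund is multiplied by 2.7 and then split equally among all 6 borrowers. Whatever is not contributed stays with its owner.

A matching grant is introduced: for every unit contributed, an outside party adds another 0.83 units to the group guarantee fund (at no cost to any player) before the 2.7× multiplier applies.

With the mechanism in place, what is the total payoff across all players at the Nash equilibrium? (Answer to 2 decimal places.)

252.00 dollars

With the mechanism, a contributed unit returns 2.7 × 1.83 / 6 = 0.8235 per unit of net cost — still below 1 — so contributing 0 remains dominant for every player.
At the Nash equilibrium no one contributes; group total payoff = 6 × 42 = 252.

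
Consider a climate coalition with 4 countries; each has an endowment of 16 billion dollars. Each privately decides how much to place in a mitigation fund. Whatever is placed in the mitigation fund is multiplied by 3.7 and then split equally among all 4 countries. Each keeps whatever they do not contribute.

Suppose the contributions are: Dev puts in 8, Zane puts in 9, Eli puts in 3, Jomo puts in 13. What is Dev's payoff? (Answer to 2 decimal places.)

38.53 billion dollars

Total contributed: 8 + 9 + 3 + 13 = 33.
Each receives 3.7 × 33 / 4 = 30.53 from the mitigation fund.
Dev keeps 16 − 8 = 8, so Dev's payoff is 8 + 30.53 = 38.53.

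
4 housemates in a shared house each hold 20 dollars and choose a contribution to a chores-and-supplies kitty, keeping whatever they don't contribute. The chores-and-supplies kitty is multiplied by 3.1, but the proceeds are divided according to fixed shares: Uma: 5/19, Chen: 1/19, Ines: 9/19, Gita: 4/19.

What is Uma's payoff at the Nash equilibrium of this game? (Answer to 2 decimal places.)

36.32 dollars

Each unit j contributes comes back to j as 3.1 × (j's share), so j prefers to contribute only if that share exceeds 1/3.1 = 0.3226; otherwise keeping the unit dominates.
The only share above 0.3226 is Ines's 9/19, contributing 20; the remaining 3 contribute 0. Total contributed: 20.
Uma keeps 20 and receives 3.1 × 20 × 5/19 = 16.32 from the chores-and-supplies kitty, for a payoff of 36.32.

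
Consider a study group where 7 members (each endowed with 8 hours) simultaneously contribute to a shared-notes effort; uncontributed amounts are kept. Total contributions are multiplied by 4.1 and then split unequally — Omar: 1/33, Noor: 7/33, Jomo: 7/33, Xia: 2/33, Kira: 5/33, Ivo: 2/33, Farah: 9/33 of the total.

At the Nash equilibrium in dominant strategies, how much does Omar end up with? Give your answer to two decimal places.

Each unit j contributes comes back to j as 4.1 × (j's share), so j prefers to contribute only if that share exceeds 1/4.1 = 0.2439; otherwise keeping the unit dominates.
Only Farah (9/33) clears that bar, contributing 8; the remaining 6 contribute 0. Total contributed: 8.
Omar keeps 8 and receives 4.1 × 8 × 1/33 = 0.99 from the shared-notes effort, for a payoff of 8.99.

8.99 hours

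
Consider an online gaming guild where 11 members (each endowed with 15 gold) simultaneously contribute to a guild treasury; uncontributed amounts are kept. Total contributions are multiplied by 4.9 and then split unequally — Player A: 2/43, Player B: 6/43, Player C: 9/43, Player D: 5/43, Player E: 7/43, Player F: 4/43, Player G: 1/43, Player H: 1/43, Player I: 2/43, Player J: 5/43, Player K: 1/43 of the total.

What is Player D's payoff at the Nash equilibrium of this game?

For player j, contributing a unit is worthwhile iff 4.9 × (j's share) ≥ 1, i.e. iff j's share is at least 0.2041.
Player C alone (share 9/43) is above the threshold, contributing 15; the remaining 10 contribute 0. Total contributed: 15.
Player D keeps 15 and receives 4.9 × 15 × 5/43 = 8.55 from the guild treasury, for a payoff of 23.55.

23.55 gold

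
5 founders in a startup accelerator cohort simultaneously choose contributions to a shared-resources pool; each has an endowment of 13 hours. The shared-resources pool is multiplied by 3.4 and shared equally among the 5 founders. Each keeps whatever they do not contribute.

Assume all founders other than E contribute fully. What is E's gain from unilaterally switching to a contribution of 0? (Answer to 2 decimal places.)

4.16 hours

Switching from a contribution of 13 to 0 lets E keep an extra 13 hours, but lowers the shared-resources pool by 13, which costs E their own share of that drop: 3.4/5 × 13 = 8.84.
Net gain = 13 − 8.84 = 4.16. The private return per contributed unit (0.6800) is below 1, so free-riding is indeed the best response regardless of what the others do.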